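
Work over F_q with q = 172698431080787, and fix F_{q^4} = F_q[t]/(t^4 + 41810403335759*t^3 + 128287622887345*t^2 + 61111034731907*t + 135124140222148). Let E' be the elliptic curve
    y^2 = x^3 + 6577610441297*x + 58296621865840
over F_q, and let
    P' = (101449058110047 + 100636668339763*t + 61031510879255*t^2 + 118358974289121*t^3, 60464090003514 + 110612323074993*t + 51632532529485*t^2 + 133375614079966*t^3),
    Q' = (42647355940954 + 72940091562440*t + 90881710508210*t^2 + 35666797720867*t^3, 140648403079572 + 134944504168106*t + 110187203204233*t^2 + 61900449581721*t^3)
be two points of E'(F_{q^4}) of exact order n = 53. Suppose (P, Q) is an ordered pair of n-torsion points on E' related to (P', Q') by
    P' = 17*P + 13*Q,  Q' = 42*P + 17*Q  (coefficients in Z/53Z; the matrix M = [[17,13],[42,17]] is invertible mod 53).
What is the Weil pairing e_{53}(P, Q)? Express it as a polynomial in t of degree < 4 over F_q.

The 53-Weil pairing on E[53] over F_{172698431080787} is alternating-bilinear: e_{53}(P',Q') = e_{53}(P,Q)^det(M).
det M = 17*17 - 13*42 = -257 = 8 (mod 53); 8^{-1} = 20 (mod 53).
6-bit Miller (110101) on E'/F_{172698431080787} with a'=6577610441297, b'=58296621865840: accumulate tangent/chord ratios at Q'+S and P'+S'.
e_{53}(P',Q') = 133167701909364 + 101834649111065*t + 119705220100743*t^2 + 16474644743463*t^3.
e_{53}(P,Q) = (133167701909364 + 101834649111065*t + 119705220100743*t^2 + 16474644743463*t^3)^{20} = 38406655634496 + 14170692160362*t + 30689723799458*t^2 + 14306684042335*t^3.

38406655634496 + 14170692160362*t + 30689723799458*t^2 + 14306684042335*t^3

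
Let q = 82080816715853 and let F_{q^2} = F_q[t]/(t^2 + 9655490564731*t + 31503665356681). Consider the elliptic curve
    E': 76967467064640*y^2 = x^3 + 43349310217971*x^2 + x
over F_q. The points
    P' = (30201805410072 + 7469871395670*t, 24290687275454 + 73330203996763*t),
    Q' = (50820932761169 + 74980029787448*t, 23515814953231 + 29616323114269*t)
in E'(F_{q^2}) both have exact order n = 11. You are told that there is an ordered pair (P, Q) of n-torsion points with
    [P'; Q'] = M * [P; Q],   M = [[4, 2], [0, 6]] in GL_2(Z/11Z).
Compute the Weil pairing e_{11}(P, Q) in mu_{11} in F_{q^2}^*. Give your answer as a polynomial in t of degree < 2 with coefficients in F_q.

81222101079628 + 47059245040682*t

e_{11} is bilinear + alternating on E[11], so e_{11}(4*P + 2*Q, 6*Q) = e_{11}(P,Q)^(4*6-2*0).
4*6 - 2*0 = 24; reduced mod 11: det = 2, inverse 6.
(x,y)|->(1586895808801x+56478409819331,1586895808801y) sends E' to y^2=x^3+2279777388155*x+29766085810031.
4-bit Miller (1011) on E'/F_{82080816715853} with a'=2279777388155, b'=29766085810031: accumulate tangent/chord ratios at Q'+S and P'+S'.
The quotient is 10481259468784 + 6181163686508*t.
e_{11}(P,Q) = (10481259468784 + 6181163686508*t)^{6} = 81222101079628 + 47059245040682*t.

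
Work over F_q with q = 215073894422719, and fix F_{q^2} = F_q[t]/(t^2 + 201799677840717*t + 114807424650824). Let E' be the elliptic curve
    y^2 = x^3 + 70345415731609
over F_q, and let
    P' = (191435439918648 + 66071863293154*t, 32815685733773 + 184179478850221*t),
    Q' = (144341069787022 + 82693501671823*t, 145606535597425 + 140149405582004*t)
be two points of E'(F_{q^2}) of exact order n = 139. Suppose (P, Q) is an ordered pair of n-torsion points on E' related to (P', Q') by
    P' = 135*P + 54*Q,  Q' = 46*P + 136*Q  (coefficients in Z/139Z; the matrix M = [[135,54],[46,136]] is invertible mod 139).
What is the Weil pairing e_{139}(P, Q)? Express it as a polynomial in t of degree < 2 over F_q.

e_{139}(aP+bQ,cP+dQ) = e_{139}(P,Q)^(ad-bc); with (a,b,c,d)=(135,54,46,136) this gives the det-139 law.
det M = 135*136 - 54*46 = 15876 = 30 (mod 139); 30^{-1} = 51 (mod 139).
n = 139 = (10001011)_2 (8 bits, wt 4); accumulate f_{139,P'}(Q'+S)/f_{139,P'}(S) along the 7-step ladder.
So e_{139}(P',Q') = 210884975493464 + 92182947259317*t.
Finally e_{139}(P,Q) = 185015439746790 + 179316125571667*t.

185015439746790 + 179316125571667*t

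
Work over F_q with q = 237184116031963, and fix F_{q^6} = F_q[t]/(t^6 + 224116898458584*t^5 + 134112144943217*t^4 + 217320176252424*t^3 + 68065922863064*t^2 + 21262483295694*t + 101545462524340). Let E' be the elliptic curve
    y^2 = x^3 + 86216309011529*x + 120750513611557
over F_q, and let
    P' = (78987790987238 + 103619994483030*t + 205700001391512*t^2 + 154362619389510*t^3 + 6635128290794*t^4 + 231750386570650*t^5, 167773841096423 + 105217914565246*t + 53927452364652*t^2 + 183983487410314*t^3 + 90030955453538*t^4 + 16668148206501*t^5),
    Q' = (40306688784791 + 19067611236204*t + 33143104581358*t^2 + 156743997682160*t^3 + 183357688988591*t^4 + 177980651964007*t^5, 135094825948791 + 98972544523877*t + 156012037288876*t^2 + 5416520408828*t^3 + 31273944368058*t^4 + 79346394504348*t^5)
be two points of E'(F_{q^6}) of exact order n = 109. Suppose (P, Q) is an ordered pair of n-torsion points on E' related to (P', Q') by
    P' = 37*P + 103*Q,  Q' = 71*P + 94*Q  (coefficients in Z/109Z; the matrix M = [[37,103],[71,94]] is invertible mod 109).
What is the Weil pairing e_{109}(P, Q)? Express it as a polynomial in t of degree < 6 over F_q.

Under M = [[37,103],[71,94]] in GL_2(Z/109), e_{109}(P',Q') = e_{109}(P,Q)^(37*94-103*71 mod 109).
Hence e(P,Q) = e(P',Q')^{49} where 49 = 89^{-1} mod 109.
n = 109 = (1101101)_2 (7 bits, wt 5); accumulate f_{109,P'}(Q'+S)/f_{109,P'}(S) along the 6-step ladder.
Miller gives e_{109}(P',Q') = 34647735466202 + 100989634857893*t + 23144771267468*t^2 + 120656364300282*t^3 + 166265773472799*t^4 + 179818347046240*t^5 in F_{237184116031963^6}.
Hence e(P,Q) = 196243067656912 + 224510832956981*t + 231549525247173*t^2 + 167607225151955*t^3 + 165495770544199*t^4 + 201435329522243*t^5 in F_{237184116031963^6}^*.

196243067656912 + 224510832956981*t + 231549525247173*t^2 + 167607225151955*t^3 + 165495770544199*t^4 + 201435329522243*t^5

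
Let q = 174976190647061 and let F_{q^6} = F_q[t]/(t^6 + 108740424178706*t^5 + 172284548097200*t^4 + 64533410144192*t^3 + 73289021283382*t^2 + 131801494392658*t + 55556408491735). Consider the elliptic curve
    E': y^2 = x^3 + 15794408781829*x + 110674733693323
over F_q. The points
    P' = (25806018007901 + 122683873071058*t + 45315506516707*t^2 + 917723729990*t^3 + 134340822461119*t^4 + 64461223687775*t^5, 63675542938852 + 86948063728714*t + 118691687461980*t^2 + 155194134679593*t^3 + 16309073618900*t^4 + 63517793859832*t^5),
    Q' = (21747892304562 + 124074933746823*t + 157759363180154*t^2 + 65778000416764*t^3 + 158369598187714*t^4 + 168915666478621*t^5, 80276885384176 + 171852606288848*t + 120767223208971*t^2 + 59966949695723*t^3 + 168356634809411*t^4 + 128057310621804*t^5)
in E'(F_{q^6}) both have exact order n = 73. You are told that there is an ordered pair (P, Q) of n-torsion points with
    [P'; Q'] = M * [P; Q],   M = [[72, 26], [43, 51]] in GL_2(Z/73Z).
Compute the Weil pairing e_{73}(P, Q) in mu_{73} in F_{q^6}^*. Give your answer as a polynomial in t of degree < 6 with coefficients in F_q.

52190965695649 + 88810826743010*t + 142370810257072*t^2 + 148845670721755*t^3 + 174751569440373*t^4 + 85862252033824*t^5

Under M = [[72,26],[43,51]] in GL_2(Z/73), e_{73}(P',Q') = e_{73}(P,Q)^(72*51-26*43 mod 73).
72*51 - 26*43 = 2554; reduced mod 73: det = 72, inverse 72.
Miller loop for e_{73} over F_{174976190647061^6}: bits of 73 = 1001001; 6 double steps + 2 add steps, l/v at each.
Result: e(P',Q') = 75439823145062 + 147243463424175*t + 21566917990255*t^2 + 110797253147439*t^3 + 98212146018979*t^4 + 14545565906015*t^5.
Hence e(P,Q) = 52190965695649 + 88810826743010*t + 142370810257072*t^2 + 148845670721755*t^3 + 174751569440373*t^4 + 85862252033824*t^5 in F_{174976190647061^6}^*.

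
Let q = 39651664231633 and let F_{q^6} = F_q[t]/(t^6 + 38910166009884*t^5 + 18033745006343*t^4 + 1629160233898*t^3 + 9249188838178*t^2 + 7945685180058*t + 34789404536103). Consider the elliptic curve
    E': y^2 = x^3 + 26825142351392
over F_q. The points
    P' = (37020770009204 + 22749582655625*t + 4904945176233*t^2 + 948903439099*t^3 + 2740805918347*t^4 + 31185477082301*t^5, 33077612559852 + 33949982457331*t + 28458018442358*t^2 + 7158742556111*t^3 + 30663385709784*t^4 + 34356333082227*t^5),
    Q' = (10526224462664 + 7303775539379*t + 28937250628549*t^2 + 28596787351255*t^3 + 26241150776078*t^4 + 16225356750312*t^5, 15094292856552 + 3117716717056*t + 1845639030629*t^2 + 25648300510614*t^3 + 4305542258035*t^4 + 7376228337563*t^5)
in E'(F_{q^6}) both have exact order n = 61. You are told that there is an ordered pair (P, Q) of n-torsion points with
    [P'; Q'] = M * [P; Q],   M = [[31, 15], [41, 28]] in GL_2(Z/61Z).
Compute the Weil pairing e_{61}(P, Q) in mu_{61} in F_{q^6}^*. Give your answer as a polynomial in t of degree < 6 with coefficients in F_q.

30936892950393 + 34142435009347*t + 7751916308067*t^2 + 2746472613678*t^3 + 2740264971300*t^4 + 18588249883499*t^5

e_{61} is bilinear + alternating on E[61], so e_{61}(31*P + 15*Q, 41*P + 28*Q) = e_{61}(P,Q)^(31*28-15*41).
det(M) mod 61 = 9; its inverse in (Z/61)^* is 34 (check: 9*34 mod 61 = 1).
n = 61 = (111101)_2 (6 bits, wt 5); accumulate f_{61,P'}(Q'+S)/f_{61,P'}(S) along the 5-step ladder.
The quotient is 2490533304629 + 10831778997173*t + 15000142890794*t^2 + 2541465595486*t^3 + 34380074842855*t^4 + 15286624542429*t^5.
Raise to 34: e(P,Q) = 30936892950393 + 34142435009347*t + 7751916308067*t^2 + 2746472613678*t^3 + 2740264971300*t^4 + 18588249883499*t^5 in mu_{61}.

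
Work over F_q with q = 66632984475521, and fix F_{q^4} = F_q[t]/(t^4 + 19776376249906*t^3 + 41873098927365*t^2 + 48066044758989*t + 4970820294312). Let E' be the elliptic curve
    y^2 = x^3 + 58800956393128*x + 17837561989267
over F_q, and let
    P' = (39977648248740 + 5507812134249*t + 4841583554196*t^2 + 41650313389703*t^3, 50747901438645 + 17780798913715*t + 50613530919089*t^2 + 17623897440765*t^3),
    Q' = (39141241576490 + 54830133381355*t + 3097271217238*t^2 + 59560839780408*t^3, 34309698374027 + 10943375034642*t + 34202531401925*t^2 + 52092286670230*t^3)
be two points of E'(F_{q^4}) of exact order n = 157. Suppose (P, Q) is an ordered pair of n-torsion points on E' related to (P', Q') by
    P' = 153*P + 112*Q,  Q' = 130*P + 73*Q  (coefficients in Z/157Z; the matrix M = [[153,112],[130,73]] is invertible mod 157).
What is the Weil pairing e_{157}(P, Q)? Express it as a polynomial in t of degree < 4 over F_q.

Under M = [[153,112],[130,73]] in GL_2(Z/157), e_{157}(P',Q') = e_{157}(P,Q)^(153*73-112*130 mod 157).
det M = 153*73 - 112*130 = -3391 = 63 (mod 157); 63^{-1} = 5 (mod 157).
8-bit Miller (10011101) on E'/F_{66632984475521} with a'=58800956393128, b'=17837561989267: accumulate tangent/chord ratios at Q'+S and P'+S'.
The quotient is 25362041873347 + 45978113634950*t + 58828258368859*t^2 + 38352936833505*t^3.
Raise to 5: e(P,Q) = 42409809802996 + 27661058715628*t + 56875478481371*t^2 + 44764794572623*t^3 in mu_{157}.

42409809802996 + 27661058715628*t + 56875478481371*t^2 + 44764794572623*t^3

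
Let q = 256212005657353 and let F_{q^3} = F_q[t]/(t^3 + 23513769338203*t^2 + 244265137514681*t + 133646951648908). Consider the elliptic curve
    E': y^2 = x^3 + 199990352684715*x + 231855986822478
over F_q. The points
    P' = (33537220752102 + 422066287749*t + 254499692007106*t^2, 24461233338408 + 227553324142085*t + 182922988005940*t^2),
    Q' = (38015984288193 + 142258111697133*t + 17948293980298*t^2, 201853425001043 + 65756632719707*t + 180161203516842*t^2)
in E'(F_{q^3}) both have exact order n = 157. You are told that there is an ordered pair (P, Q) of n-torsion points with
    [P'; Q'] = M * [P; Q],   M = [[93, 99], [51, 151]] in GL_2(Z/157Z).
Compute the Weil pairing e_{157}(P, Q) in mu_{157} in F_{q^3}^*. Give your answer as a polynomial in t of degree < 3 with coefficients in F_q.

160220816982518 + 73067394907155*t + 149704891568953*t^2

Since e_{157}(P,P)=e_{157}(Q,Q)=1 and e_{157}(Q,P)=e_{157}(P,Q)^{-1}, expanding e_{157}(93*P + 99*Q,51*P + 151*Q) leaves e(P,Q)^det(M).
So e_{157}(P,Q) = e_{157}(P',Q')^{7}, since 45*7 = 1 mod 157.
Build f_{157,P'} and f_{157,Q'} via the 8-bit ladder of 157=10011101_2; evaluate at shifted divisors; quotient in F_{256212005657353^3}.
e_{157}(P',Q') = 66253315371198 + 196460365316140*t + 48989248909373*t^2.
Thus e_{157}(P,Q) = 160220816982518 + 73067394907155*t + 149704891568953*t^2.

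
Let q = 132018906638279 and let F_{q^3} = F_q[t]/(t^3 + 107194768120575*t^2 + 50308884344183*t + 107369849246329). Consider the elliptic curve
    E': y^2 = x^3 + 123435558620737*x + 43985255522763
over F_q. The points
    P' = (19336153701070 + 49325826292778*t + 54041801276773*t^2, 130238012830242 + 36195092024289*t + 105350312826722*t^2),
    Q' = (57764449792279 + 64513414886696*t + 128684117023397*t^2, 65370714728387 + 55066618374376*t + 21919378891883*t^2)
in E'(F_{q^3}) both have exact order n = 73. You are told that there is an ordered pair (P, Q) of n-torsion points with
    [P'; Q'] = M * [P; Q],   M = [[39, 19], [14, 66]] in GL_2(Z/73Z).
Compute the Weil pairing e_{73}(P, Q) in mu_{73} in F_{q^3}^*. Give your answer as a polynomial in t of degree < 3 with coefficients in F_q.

e_{73}(aP+bQ,cP+dQ) = e_{73}(P,Q)^(ad-bc); with (a,b,c,d)=(39,19,14,66) this gives the det-73 law.
So e_{73}(P,Q) = e_{73}(P',Q')^{13}, since 45*13 = 1 mod 73.
Run Miller on y^2=x^3+123435558620737*x+43985255522763 over F_{132018906638279}: ladder 1001001 (7 bits); e = f_P(D_Q)/f_Q(D_P).
f_P(D_Q)/f_Q(D_P) = 22110013588356 + 20705638966737*t + 57154321048960*t^2.
e_{73}(P,Q) = (22110013588356 + 20705638966737*t + 57154321048960*t^2)^{13} = 24743240016863 + 15095708758916*t + 32131024074044*t^2.

24743240016863 + 15095708758916*t + 32131024074044*t^2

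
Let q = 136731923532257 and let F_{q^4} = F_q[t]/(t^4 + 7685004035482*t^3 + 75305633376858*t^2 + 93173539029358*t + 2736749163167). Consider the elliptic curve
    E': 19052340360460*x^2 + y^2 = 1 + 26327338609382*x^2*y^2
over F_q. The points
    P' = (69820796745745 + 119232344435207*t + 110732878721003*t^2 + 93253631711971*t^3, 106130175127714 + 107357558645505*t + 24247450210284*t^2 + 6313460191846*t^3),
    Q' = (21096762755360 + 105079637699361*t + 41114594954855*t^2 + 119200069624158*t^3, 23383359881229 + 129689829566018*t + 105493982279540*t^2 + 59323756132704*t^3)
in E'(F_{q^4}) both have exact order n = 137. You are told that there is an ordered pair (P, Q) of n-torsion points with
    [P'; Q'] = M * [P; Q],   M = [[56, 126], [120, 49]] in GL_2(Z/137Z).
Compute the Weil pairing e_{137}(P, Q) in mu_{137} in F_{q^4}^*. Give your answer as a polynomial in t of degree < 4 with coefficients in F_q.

83110516715949 + 6310901509257*t + 97972302708633*t^2 + 74639228439149*t^3

e_{137}(aP+bQ,cP+dQ) = e_{137}(P,Q)^(ad-bc); with (a,b,c,d)=(56,126,120,49) this gives the det-137 law.
det(M) mod 137 = 91; its inverse in (Z/137)^* is 134 (check: 91*134 mod 137 = 1).
Edwards->Montgomery: u=(1+y)/(1-y), v=u/x -> 12244576952923v^2=u^3+104798252525556u^2+u; then x_W=66547212203898u+7563279828307: y^2=x^3+125381965043727*x+134546908492259.
n = 137 = (10001001)_2 (8 bits, wt 3); accumulate f_{137,P'}(Q'+S)/f_{137,P'}(S) along the 7-step ladder.
Result: e(P',Q') = 20360419546924 + 6526855786945*t + 73769472140210*t^2 + 115733728312744*t^3.
Finally e_{137}(P,Q) = 83110516715949 + 6310901509257*t + 97972302708633*t^2 + 74639228439149*t^3.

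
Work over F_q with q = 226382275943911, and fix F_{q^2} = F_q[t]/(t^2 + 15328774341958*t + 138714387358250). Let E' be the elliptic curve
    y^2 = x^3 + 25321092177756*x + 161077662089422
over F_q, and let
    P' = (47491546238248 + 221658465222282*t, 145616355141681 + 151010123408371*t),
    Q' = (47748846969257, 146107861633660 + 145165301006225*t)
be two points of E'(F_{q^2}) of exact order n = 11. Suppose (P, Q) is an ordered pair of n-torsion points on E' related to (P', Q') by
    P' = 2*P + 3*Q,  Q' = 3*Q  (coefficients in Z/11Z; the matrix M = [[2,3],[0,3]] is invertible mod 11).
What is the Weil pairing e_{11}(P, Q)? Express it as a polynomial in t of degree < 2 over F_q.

196118610143546 + 116695509194518*t

e_{11}(aP+bQ,cP+dQ) = e_{11}(P,Q)^(ad-bc); with (a,b,c,d)=(2,3,0,3) this gives the det-11 law.
det(M) mod 11 = 6; its inverse in (Z/11)^* is 2 (check: 6*2 mod 11 = 1).
Miller loop for e_{11} over F_{226382275943911^2}: bits of 11 = 1011; 3 double steps + 2 add steps, l/v at each.
So e_{11}(P',Q') = 109449151946295 + 28456330345089*t.
Finally e_{11}(P,Q) = 196118610143546 + 116695509194518*t.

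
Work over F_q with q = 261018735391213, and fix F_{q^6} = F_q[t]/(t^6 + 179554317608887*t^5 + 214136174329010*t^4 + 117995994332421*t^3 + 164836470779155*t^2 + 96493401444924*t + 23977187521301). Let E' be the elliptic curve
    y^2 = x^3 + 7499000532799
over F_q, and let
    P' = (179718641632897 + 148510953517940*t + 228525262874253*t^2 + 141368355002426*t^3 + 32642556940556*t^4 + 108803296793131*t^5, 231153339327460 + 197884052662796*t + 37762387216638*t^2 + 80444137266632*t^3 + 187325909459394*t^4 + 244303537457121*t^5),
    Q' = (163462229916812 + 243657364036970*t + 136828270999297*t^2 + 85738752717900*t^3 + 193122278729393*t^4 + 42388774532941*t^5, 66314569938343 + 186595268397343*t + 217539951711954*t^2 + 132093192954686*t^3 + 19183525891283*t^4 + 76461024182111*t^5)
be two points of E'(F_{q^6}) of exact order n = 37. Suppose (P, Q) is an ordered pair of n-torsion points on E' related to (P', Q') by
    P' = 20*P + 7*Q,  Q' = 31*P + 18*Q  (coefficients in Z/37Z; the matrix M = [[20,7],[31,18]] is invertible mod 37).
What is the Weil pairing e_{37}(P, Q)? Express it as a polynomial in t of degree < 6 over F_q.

81921291815121 + 27418666348071*t + 81661585855440*t^2 + 137012076213751*t^3 + 154982700360966*t^4 + 251591016554148*t^5

Alternating bilinearity on E[37] (values in mu_{37} in F_{261018735391213^6}) gives e(P',Q') = e(P,Q)^det(M).
Hence e(P,Q) = e(P',Q')^{22} where 22 = 32^{-1} mod 37.
Run Miller on y^2=x^3+7499000532799 over F_{261018735391213}: ladder 100101 (6 bits); e = f_P(D_Q)/f_Q(D_P).
Result: e(P',Q') = 120570819483296 + 216140772857505*t + 193970201246351*t^2 + 254326097978688*t^3 + 104255304630435*t^4 + 78052590540607*t^5.
(120570819483296 + 216140772857505*t + 193970201246351*t^2 + 254326097978688*t^3 + 104255304630435*t^4 + 78052590540607*t^5)^{22} mod (261018735391213,f) = 81921291815121 + 27418666348071*t + 81661585855440*t^2 + 137012076213751*t^3 + 154982700360966*t^4 + 251591016554148*t^5.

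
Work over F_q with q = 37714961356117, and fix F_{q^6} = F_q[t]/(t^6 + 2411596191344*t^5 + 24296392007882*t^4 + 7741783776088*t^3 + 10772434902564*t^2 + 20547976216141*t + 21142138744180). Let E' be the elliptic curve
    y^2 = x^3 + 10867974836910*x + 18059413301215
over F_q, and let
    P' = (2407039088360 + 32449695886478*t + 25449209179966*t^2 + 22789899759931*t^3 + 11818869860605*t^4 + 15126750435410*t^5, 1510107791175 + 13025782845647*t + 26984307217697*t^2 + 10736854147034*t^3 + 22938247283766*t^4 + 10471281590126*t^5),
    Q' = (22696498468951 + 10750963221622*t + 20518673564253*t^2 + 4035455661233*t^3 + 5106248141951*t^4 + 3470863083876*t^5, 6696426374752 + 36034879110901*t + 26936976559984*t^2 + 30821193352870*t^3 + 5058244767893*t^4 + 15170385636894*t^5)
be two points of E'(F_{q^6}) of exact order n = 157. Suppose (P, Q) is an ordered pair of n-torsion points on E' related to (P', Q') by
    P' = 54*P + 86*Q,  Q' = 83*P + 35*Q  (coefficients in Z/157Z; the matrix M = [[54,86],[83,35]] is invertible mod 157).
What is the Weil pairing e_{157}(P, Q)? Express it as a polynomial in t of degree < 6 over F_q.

Since e_{157}(P,P)=e_{157}(Q,Q)=1 and e_{157}(Q,P)=e_{157}(P,Q)^{-1}, expanding e_{157}(54*P + 86*Q,83*P + 35*Q) leaves e(P,Q)^det(M).
54*35 - 86*83 = -5248; reduced mod 157: det = 90, inverse 82.
Build f_{157,P'} and f_{157,Q'} via the 8-bit ladder of 157=10011101_2; evaluate at shifted divisors; quotient in F_{37714961356117^6}.
Miller gives e_{157}(P',Q') = 913823357894 + 1072562690081*t + 6911993068116*t^2 + 13720956024692*t^3 + 19464954740794*t^4 + 13209872539863*t^5 in F_{37714961356117^6}.
Thus e_{157}(P,Q) = 9153302342249 + 10767228814213*t + 21093463703915*t^2 + 30155309659951*t^3 + 32903163035824*t^4 + 26134446755551*t^5.

9153302342249 + 10767228814213*t + 21093463703915*t^2 + 30155309659951*t^3 + 32903163035824*t^4 + 26134446755551*t^5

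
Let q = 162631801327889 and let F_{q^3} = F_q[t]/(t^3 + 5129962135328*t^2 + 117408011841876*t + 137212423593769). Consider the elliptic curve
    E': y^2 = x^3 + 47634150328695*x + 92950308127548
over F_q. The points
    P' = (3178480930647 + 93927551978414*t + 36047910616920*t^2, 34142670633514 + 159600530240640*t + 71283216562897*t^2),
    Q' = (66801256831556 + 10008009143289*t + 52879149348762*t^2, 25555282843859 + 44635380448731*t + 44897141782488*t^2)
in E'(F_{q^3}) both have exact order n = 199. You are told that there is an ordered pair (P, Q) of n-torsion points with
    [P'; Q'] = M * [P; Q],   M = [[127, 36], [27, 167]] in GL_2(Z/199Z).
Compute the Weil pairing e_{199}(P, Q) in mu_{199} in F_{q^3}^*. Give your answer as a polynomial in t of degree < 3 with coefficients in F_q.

113347224669184 + 55843314313467*t + 3856795932242*t^2

The 199-Weil pairing on E[199] over F_{162631801327889} is alternating-bilinear: e_{199}(P',Q') = e_{199}(P,Q)^det(M).
det M = 127*167 - 36*27 = 20237 = 138 (mod 199); 138^{-1} = 137 (mod 199).
Build f_{199,P'} and f_{199,Q'} via the 8-bit ladder of 199=11000111_2; evaluate at shifted divisors; quotient in F_{162631801327889^3}.
Result: e(P',Q') = 92402924665591 + 101420902154785*t + 108559552089582*t^2.
Finally e_{199}(P,Q) = 113347224669184 + 55843314313467*t + 3856795932242*t^2.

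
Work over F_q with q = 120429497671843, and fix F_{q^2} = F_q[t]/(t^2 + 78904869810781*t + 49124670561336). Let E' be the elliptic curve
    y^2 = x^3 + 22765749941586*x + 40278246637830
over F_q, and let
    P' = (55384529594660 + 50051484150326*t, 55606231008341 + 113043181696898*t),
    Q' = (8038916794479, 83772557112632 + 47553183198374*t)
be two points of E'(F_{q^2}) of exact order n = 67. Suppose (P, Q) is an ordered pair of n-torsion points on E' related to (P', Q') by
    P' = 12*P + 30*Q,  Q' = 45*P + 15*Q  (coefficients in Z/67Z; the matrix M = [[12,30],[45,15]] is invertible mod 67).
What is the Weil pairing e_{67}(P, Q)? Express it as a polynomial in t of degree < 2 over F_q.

70247848680088 + 47818389134759*t

e_{67}(aP+bQ,cP+dQ) = e_{67}(P,Q)^(ad-bc); with (a,b,c,d)=(12,30,45,15) this gives the det-67 law.
Hence e(P,Q) = e(P',Q')^{54} where 54 = 36^{-1} mod 67.
Run Miller on y^2=x^3+22765749941586*x+40278246637830 over F_{120429497671843}: ladder 1000011 (7 bits); e = f_P(D_Q)/f_Q(D_P).
f_P(D_Q)/f_Q(D_P) = 89471471949034 + 59129683039098*t.
(89471471949034 + 59129683039098*t)^{54} mod (120429497671843,f) = 70247848680088 + 47818389134759*t.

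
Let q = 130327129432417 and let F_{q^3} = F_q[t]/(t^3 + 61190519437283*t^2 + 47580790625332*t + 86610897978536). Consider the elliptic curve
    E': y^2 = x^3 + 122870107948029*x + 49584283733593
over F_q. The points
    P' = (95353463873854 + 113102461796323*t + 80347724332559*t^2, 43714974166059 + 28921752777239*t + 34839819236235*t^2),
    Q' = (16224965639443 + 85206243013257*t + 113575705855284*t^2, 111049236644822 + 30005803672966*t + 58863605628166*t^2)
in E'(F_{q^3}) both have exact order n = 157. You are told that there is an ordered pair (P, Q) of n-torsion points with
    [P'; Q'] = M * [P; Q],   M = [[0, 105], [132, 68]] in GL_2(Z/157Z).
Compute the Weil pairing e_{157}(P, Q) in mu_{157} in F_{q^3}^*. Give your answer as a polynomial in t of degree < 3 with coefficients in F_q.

Alternating bilinearity on E[157] (values in mu_{157} in F_{130327129432417^3}) gives e(P',Q') = e(P,Q)^det(M).
det(M) mod 157 = 113; its inverse in (Z/157)^* is 132 (check: 113*132 mod 157 = 1).
n = 157 = (10011101)_2 (8 bits, wt 5); accumulate f_{157,P'}(Q'+S)/f_{157,P'}(S) along the 7-step ladder.
So e_{157}(P',Q') = 105851588409639 + 32694816362523*t + 93143722246641*t^2.
Finally e_{157}(P,Q) = 76994003405041 + 32795540548655*t + 36367169371887*t^2.

76994003405041 + 32795540548655*t + 36367169371887*t^2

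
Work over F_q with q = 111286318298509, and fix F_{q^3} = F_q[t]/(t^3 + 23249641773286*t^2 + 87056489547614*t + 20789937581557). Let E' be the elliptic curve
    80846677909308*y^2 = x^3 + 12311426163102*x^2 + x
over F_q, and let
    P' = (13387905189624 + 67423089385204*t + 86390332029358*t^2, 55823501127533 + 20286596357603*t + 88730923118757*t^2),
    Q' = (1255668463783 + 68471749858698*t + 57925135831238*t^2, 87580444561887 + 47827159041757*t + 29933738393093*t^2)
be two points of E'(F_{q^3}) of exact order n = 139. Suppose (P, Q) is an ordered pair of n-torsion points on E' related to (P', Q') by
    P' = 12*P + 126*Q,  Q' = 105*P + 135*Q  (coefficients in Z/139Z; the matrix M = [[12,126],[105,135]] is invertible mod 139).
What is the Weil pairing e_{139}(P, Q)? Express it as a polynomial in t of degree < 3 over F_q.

94762682068486 + 67309654988073*t + 82861163024087*t^2

e_{139}(aP+bQ,cP+dQ) = e_{139}(P,Q)^(ad-bc); with (a,b,c,d)=(12,126,105,135) this gives the det-139 law.
So e_{139}(P,Q) = e_{139}(P',Q')^{99}, since 66*99 = 1 mod 139.
(x,y)|->(32986090442490x+6747281089741,32986090442490y) sends E' to y^2=x^3+62118566709040*x+83938426223693.
8-bit Miller (10001011) on E'/F_{111286318298509} with a'=62118566709040, b'=83938426223693: accumulate tangent/chord ratios at Q'+S and P'+S'.
Miller gives e_{139}(P',Q') = 74352320021032 + 4957189227896*t + 94423033771550*t^2 in F_{111286318298509^3}.
Finally e_{139}(P,Q) = 94762682068486 + 67309654988073*t + 82861163024087*t^2.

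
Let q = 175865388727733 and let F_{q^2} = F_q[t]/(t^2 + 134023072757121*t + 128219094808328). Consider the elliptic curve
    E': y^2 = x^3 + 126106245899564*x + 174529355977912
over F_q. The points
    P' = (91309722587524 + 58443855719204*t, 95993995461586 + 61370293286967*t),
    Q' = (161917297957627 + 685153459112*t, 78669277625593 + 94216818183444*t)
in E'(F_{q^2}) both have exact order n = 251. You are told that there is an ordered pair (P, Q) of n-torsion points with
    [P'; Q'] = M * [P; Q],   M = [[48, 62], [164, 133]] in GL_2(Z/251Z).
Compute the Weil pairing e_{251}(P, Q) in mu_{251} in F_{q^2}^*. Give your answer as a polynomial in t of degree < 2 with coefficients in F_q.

172823970114531 + 96969325632499*t

e_{251}(aP+bQ,cP+dQ) = e_{251}(P,Q)^(ad-bc); with (a,b,c,d)=(48,62,164,133) this gives the det-251 law.
Hence e(P,Q) = e(P',Q')^{66} where 66 = 232^{-1} mod 251.
n = 251 = (11111011)_2 (8 bits, wt 7); accumulate f_{251,P'}(Q'+S)/f_{251,P'}(S) along the 7-step ladder.
Result: e(P',Q') = 119965863479428 + 173312779362746*t.
(119965863479428 + 173312779362746*t)^{66} mod (175865388727733,f) = 172823970114531 + 96969325632499*t.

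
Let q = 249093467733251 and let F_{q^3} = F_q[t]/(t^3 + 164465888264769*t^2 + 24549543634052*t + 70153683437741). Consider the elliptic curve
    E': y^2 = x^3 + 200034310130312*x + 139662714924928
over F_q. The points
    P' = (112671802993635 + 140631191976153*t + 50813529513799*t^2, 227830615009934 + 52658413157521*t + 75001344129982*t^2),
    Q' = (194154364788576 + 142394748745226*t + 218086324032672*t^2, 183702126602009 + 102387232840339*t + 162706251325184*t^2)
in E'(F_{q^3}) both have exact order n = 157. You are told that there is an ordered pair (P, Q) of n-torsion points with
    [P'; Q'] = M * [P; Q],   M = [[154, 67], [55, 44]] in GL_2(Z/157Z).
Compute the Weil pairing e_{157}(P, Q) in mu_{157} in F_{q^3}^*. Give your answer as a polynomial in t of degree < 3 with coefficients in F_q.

119263424999033 + 218315578413020*t + 100482531576679*t^2

e_{157} is bilinear + alternating on E[157], so e_{157}(154*P + 67*Q, 55*P + 44*Q) = e_{157}(P,Q)^(154*44-67*55).
154*44 - 67*55 = 3091; reduced mod 157: det = 108, inverse 16.
Miller loop for e_{157} over F_{249093467733251^3}: bits of 157 = 10011101; 7 double steps + 4 add steps, l/v at each.
Miller gives e_{157}(P',Q') = 184275933032394 + 146835687672571*t + 100343719736923*t^2 in F_{249093467733251^3}.
e_{157}(P,Q) = (184275933032394 + 146835687672571*t + 100343719736923*t^2)^{16} = 119263424999033 + 218315578413020*t + 100482531576679*t^2.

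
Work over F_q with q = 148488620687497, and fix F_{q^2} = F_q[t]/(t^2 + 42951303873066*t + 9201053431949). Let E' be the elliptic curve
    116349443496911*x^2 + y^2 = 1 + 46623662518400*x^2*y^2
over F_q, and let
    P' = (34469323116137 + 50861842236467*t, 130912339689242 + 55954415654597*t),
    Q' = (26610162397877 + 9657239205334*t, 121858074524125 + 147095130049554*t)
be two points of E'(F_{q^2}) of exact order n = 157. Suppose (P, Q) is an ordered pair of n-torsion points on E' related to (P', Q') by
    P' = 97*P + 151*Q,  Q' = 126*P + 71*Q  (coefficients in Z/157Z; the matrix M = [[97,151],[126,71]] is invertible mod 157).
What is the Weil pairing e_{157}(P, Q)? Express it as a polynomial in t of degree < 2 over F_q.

81562285892184 + 109678323855959*t

The 157-Weil pairing on E[157] over F_{148488620687497} is alternating-bilinear: e_{157}(P',Q') = e_{157}(P,Q)^det(M).
det M = 97*71 - 151*126 = -12139 = 107 (mod 157); 107^{-1} = 135 (mod 157).
Edwards a_E,d_E -> Montgomery A=26334746450360,B=15798862776020 -> Weierstrass 100551628941563,127461900869253 via alpha=2414080887969,beta=54553600416502.
n = 157 = (10011101)_2 (8 bits, wt 5); accumulate f_{157,P'}(Q'+S)/f_{157,P'}(S) along the 7-step ladder.
So e_{157}(P',Q') = 108293527215649 + 45369022714225*t.
(108293527215649 + 45369022714225*t)^{135} mod (148488620687497,f) = 81562285892184 + 109678323855959*t.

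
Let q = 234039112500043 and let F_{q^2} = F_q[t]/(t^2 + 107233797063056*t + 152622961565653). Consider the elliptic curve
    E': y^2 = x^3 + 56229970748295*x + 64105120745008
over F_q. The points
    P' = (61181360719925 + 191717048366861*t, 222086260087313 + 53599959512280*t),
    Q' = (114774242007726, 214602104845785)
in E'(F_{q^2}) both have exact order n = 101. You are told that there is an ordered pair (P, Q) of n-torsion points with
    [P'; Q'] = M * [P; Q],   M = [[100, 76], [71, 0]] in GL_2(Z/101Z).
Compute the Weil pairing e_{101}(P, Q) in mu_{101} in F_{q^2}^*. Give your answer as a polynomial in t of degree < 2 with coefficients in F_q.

Alternating bilinearity on E[101] (values in mu_{101} in F_{234039112500043^2}) gives e(P',Q') = e(P,Q)^det(M).
Inverting 58 mod 101: 54. Thus e_{101}(P,Q) = e(P',Q')^{54}.
n = 101 = (1100101)_2 (7 bits, wt 4); accumulate f_{101,P'}(Q'+S)/f_{101,P'}(S) along the 6-step ladder.
Miller gives e_{101}(P',Q') = 102687844618278 + 218069881814602*t in F_{234039112500043^2}.
e_{101}(P,Q) = (102687844618278 + 218069881814602*t)^{54} = 111204401356379 + 132749036904640*t.

111204401356379 + 132749036904640*t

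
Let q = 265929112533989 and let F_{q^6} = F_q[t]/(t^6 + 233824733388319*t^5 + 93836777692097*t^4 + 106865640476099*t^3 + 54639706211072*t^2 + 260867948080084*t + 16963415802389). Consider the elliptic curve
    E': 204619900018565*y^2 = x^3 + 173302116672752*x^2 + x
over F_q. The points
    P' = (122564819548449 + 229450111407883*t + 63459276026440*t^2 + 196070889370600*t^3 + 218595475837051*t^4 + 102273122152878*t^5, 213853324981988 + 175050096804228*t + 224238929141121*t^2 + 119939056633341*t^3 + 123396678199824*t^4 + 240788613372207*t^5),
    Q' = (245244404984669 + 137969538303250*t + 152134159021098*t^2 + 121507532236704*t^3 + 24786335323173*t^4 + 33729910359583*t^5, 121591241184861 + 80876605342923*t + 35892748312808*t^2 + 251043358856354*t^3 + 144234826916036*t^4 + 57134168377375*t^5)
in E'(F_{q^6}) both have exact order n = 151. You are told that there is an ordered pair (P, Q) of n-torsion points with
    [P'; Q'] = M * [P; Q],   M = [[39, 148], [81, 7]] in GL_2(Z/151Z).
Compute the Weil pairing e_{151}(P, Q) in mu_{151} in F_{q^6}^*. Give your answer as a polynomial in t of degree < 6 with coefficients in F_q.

The 151-Weil pairing on E[151] over F_{265929112533989} is alternating-bilinear: e_{151}(P',Q') = e_{151}(P,Q)^det(M).
39*7 - 148*81 = -11715; reduced mod 151: det = 63, inverse 12.
Set x_W=123939000191932*u+1987825449192, y_W=123939000191932*v; then E': y_W^2=x_W^3+247168526877778*x_W+97283490608686.
Double-and-add over 10010111: 8-1 doublings, 5-1 additions; each step l_{T,T}/v_{2T} or l_{T,P'}/v at Q'+S for random S.
The quotient is 235392680385535 + 112292927482124*t + 38100423449884*t^2 + 191641794668385*t^3 + 238818808056711*t^4 + 40211967746799*t^5.
Finally e_{151}(P,Q) = 259389218306108 + 155914183907400*t + 106697439790562*t^2 + 235450360232961*t^3 + 53807027382663*t^4 + 160283987436855*t^5.

259389218306108 + 155914183907400*t + 106697439790562*t^2 + 235450360232961*t^3 + 53807027382663*t^4 + 160283987436855*t^5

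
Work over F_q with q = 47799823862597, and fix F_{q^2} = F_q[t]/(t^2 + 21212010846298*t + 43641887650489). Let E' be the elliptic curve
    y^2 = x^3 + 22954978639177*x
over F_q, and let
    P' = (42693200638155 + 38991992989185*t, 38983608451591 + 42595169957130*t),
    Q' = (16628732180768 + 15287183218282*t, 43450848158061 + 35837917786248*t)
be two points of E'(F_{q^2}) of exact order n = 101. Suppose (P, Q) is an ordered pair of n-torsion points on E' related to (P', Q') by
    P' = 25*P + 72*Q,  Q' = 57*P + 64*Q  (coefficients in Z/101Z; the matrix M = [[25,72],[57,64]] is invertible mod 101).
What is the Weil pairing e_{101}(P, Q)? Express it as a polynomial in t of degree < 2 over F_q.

Since e_{101}(P,P)=e_{101}(Q,Q)=1 and e_{101}(Q,P)=e_{101}(P,Q)^{-1}, expanding e_{101}(25*P + 72*Q,57*P + 64*Q) leaves e(P,Q)^det(M).
Inverting 21 mod 101: 77. Thus e_{101}(P,Q) = e(P',Q')^{77}.
7-bit Miller (1100101) on E'/F_{47799823862597} with a'=22954978639177, b'=0: accumulate tangent/chord ratios at Q'+S and P'+S'.
Miller gives e_{101}(P',Q') = 22976726493862 + 18767505968621*t in F_{47799823862597^2}.
(22976726493862 + 18767505968621*t)^{77} mod (47799823862597,f) = 30359401773117 + 9988524189363*t.

30359401773117 + 9988524189363*t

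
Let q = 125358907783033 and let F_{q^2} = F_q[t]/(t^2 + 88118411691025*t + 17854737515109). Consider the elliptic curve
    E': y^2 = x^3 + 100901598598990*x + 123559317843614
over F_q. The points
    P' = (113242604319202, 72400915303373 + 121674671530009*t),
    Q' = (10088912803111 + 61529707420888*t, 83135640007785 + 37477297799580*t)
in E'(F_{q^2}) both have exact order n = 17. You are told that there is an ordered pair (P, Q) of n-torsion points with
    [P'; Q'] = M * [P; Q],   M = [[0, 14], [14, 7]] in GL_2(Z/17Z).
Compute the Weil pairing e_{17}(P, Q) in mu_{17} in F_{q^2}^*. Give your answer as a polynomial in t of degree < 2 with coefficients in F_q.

The 17-Weil pairing on E[17] over F_{125358907783033} is alternating-bilinear: e_{17}(P',Q') = e_{17}(P,Q)^det(M).
So e_{17}(P,Q) = e_{17}(P',Q')^{15}, since 8*15 = 1 mod 17.
Double-and-add over 10001: 5-1 doublings, 2-1 additions; each step l_{T,T}/v_{2T} or l_{T,P'}/v at Q'+S for random S.
So e_{17}(P',Q') = 1993858527837 + 76941125625649*t.
Hence e(P,Q) = 59889799235851 + 75877776956376*t in F_{125358907783033^2}^*.

59889799235851 + 75877776956376*t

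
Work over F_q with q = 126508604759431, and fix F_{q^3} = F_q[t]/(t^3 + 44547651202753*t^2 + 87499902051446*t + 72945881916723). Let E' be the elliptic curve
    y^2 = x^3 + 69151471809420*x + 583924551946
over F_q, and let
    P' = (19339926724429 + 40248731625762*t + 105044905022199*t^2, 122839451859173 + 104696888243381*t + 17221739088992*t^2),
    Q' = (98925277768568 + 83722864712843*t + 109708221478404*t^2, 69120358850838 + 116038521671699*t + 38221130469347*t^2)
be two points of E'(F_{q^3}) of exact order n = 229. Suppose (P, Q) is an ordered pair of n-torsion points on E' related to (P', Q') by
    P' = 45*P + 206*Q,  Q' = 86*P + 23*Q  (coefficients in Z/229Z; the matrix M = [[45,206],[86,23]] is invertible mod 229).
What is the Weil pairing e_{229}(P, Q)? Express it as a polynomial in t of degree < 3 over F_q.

26286629493164 + 70031421680168*t + 78707712515723*t^2

e_{229} is bilinear + alternating on E[229], so e_{229}(45*P + 206*Q, 86*P + 23*Q) = e_{229}(P,Q)^(45*23-206*86).
det(M) mod 229 = 36; its inverse in (Z/229)^* is 70 (check: 36*70 mod 229 = 1).
Miller loop for e_{229} over F_{126508604759431^3}: bits of 229 = 11100101; 7 double steps + 4 add steps, l/v at each.
e_{229}(P',Q') = 26316070274741 + 70618096519372*t + 69494644663669*t^2.
(26316070274741 + 70618096519372*t + 69494644663669*t^2)^{70} mod (126508604759431,f) = 26286629493164 + 70031421680168*t + 78707712515723*t^2.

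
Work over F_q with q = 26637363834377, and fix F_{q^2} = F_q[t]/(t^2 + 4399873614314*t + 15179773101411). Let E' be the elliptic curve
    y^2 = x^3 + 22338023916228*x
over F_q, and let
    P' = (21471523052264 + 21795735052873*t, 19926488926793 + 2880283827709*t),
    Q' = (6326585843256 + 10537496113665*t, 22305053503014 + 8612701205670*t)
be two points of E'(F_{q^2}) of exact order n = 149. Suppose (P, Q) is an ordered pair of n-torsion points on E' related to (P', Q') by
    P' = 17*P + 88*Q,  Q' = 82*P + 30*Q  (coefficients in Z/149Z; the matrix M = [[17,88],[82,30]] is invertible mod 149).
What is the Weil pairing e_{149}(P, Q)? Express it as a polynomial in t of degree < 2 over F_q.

Under M = [[17,88],[82,30]] in GL_2(Z/149), e_{149}(P',Q') = e_{149}(P,Q)^(17*30-88*82 mod 149).
Hence e(P,Q) = e(P',Q')^{148} where 148 = 148^{-1} mod 149.
Double-and-add over 10010101: 8-1 doublings, 4-1 additions; each step l_{T,T}/v_{2T} or l_{T,P'}/v at Q'+S for random S.
So e_{149}(P',Q') = 24982889975118 + 25864078241182*t.
Thus e_{149}(P,Q) = 13918388425685 + 773285593195*t.

13918388425685 + 773285593195*t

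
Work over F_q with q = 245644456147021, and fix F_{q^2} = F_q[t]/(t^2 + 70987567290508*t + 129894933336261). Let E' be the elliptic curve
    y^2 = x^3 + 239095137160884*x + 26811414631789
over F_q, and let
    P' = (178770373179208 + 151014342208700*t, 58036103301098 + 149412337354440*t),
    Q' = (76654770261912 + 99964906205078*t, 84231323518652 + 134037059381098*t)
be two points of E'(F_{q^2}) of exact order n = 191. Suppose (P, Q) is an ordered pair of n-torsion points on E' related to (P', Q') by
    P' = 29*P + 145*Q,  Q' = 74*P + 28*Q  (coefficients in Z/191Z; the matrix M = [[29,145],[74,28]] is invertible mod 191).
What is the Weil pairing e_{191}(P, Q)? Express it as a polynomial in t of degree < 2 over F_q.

e_{191} is bilinear + alternating on E[191], so e_{191}(29*P + 145*Q, 74*P + 28*Q) = e_{191}(P,Q)^(29*28-145*74).
det M = 29*28 - 145*74 = -9918 = 14 (mod 191); 14^{-1} = 41 (mod 191).
Run Miller on y^2=x^3+239095137160884*x+26811414631789 over F_{245644456147021}: ladder 10111111 (8 bits); e = f_P(D_Q)/f_Q(D_P).
Result: e(P',Q') = 132878293969400 + 68560656028167*t.
Raise to 41: e(P,Q) = 48139532236311 + 119840569252070*t in mu_{191}.

48139532236311 + 119840569252070*t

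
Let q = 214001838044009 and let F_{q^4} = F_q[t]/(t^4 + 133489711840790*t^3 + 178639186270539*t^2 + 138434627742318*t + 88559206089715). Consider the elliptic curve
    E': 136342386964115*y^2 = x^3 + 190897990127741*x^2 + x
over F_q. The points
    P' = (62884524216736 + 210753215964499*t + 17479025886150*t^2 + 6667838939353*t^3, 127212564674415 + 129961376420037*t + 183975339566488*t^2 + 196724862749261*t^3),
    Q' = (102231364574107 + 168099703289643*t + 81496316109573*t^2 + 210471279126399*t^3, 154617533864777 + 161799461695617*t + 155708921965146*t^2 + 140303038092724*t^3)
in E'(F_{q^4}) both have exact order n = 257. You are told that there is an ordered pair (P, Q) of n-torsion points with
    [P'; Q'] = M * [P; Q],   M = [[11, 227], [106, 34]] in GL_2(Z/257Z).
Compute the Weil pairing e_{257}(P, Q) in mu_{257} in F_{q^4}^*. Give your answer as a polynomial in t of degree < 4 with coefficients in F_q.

e_{257}(aP+bQ,cP+dQ) = e_{257}(P,Q)^(ad-bc); with (a,b,c,d)=(11,227,106,34) this gives the det-257 law.
Hence e(P,Q) = e(P',Q')^{146} where 146 = 213^{-1} mod 257.
(x,y)|->(39773577648663x+130634913625702,39773577648663y) sends E' to y^2=x^3+79743811259524*x+155210651003366.
n = 257 = (100000001)_2 (9 bits, wt 2); accumulate f_{257,P'}(Q'+S)/f_{257,P'}(S) along the 8-step ladder.
So e_{257}(P',Q') = 129693195766372 + 144708641042247*t + 168659710781037*t^2 + 193997346627068*t^3.
(129693195766372 + 144708641042247*t + 168659710781037*t^2 + 193997346627068*t^3)^{146} mod (214001838044009,f) = 47255113279344 + 201636504765374*t + 77968082157180*t^2 + 89757955978739*t^3.

47255113279344 + 201636504765374*t + 77968082157180*t^2 + 89757955978739*t^3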